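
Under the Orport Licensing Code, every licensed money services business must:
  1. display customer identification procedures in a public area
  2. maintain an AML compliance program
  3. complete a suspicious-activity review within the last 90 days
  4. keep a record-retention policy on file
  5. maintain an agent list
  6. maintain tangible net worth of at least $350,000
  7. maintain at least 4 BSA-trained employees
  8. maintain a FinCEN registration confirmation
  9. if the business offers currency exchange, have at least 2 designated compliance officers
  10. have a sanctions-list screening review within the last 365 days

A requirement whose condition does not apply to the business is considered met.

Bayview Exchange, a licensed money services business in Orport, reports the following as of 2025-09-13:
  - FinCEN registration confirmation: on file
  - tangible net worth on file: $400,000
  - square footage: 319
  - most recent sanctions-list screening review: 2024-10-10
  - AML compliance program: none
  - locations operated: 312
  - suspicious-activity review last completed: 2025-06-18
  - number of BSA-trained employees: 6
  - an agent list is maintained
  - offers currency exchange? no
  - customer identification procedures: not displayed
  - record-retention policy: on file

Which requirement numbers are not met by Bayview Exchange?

1. customer identification procedures absent → not met
2. AML compliance program absent → not met
3. suspicious-activity review 87 days ago vs limit 90 → met
4. record-retention policy present → met
5. agent list present → met
6. tangible net worth $400,000 ≥ $350,000 → met
7. BSA-trained employees 6 ≥ 4 → met
8. FinCEN registration confirmation present → met
9. condition 'offers currency exchange' does not hold → requirement n/a → met
10. sanctions-list screening review 338 days ago vs limit 365 → met
Not met: 1, 2

1, 2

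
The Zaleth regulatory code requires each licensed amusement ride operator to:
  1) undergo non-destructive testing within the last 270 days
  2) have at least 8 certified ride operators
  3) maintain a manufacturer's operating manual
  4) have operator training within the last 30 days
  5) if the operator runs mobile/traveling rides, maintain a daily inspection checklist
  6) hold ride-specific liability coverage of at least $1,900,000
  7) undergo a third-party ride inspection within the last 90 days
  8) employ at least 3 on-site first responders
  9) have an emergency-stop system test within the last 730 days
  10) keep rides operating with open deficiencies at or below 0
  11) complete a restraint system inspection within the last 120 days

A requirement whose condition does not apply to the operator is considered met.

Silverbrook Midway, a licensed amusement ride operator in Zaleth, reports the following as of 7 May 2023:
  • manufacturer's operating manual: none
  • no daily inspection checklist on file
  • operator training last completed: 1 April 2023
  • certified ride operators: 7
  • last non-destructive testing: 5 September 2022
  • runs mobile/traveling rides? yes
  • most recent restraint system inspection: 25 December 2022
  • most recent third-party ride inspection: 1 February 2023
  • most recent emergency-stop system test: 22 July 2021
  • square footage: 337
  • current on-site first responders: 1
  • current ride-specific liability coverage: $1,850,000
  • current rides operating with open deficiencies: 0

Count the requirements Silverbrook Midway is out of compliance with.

8

1. non-destructive testing 244 days ago vs limit 270 → met
2. certified ride operators 7 < 8 → not met
3. manufacturer's operating manual absent → not met
4. operator training 36 days ago vs limit 30 → not met
5. condition 'runs mobile/traveling rides' holds; daily inspection checklist absent → not met
6. ride-specific liability coverage $1,850,000 < $1,900,000 → not met
7. third-party ride inspection 95 days ago vs limit 90 → not met
8. on-site first responders 1 < 3 → not met
9. emergency-stop system test 654 days ago vs limit 730 → met
10. rides operating with open deficiencies 0 ≤ 0 → met
11. restraint system inspection 133 days ago vs limit 120 → not met
Not met: 8 of 11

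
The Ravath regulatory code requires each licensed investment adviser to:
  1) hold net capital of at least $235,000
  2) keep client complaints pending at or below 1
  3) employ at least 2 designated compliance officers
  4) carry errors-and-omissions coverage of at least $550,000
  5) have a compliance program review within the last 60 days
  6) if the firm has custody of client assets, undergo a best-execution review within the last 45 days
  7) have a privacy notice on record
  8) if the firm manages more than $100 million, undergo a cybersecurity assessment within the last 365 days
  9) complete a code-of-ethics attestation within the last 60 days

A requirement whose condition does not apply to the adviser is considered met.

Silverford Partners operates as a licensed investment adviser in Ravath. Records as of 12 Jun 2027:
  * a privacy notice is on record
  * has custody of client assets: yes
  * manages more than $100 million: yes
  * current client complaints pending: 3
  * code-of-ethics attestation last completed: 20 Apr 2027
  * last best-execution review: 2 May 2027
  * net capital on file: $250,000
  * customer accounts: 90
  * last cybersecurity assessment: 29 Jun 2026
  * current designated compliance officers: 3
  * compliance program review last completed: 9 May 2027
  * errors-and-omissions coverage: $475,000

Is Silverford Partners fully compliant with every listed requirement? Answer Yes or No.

No

1. net capital $250,000 ≥ $235,000 → met
2. client complaints pending 3 > 1 → not met
3. designated compliance officers 3 ≥ 2 → met
4. errors-and-omissions coverage $475,000 < $550,000 → not met
5. compliance program review 34 days ago vs limit 60 → met
6. condition 'has custody of client assets' holds; best-execution review 41 days ago vs limit 45 → met
7. privacy notice present → met
8. condition 'manages more than $100 million' holds; cybersecurity assessment 348 days ago vs limit 365 → met
9. code-of-ethics attestation 53 days ago vs limit 60 → met
Not met: 2, 4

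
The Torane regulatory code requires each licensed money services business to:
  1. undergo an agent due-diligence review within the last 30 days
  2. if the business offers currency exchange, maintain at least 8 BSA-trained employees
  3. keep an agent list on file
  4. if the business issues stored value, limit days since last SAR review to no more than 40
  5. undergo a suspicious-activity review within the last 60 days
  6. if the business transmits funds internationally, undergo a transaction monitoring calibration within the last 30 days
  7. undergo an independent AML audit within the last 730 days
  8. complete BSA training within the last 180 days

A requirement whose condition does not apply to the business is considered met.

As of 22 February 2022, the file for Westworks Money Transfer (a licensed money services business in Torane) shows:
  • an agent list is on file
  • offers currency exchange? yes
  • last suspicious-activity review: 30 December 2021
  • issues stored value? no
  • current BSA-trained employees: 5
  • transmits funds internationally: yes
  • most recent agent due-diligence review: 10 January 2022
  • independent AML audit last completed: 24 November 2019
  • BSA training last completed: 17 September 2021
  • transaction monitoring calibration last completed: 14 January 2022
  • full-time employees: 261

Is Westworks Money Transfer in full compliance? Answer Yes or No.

1. agent due-diligence review 43 days ago vs limit 30 → not met
2. condition 'offers currency exchange' holds; BSA-trained employees 5 < 8 → not met
3. agent list present → met
4. condition 'issues stored value' does not hold → requirement n/a → met
5. suspicious-activity review 54 days ago vs limit 60 → met
6. condition 'transmits funds internationally' holds; transaction monitoring calibration 39 days ago vs limit 30 → not met
7. independent AML audit 821 days ago vs limit 730 → not met
8. BSA training 158 days ago vs limit 180 → met
Not met: 1, 2, 6, 7

No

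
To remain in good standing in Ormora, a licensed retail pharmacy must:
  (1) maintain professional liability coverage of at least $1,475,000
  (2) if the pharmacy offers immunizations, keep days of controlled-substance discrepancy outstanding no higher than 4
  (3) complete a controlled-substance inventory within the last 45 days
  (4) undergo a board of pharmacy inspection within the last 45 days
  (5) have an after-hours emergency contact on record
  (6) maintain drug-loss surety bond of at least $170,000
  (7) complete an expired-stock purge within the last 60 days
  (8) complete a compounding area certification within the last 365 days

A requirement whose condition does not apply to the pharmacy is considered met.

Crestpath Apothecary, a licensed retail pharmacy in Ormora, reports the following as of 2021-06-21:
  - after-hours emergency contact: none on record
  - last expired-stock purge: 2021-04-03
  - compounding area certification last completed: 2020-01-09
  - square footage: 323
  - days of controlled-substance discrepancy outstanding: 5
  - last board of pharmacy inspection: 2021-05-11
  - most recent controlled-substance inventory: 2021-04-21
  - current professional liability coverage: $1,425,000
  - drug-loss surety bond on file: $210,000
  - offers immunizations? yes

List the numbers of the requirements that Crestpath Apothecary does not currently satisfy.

1. professional liability coverage $1,425,000 < $1,475,000 → not met
2. condition 'offers immunizations' holds; days of controlled-substance discrepancy outstanding 5 > 4 → not met
3. controlled-substance inventory 61 days ago vs limit 45 → not met
4. board of pharmacy inspection 41 days ago vs limit 45 → met
5. after-hours emergency contact absent → not met
6. drug-loss surety bond $210,000 ≥ $170,000 → met
7. expired-stock purge 79 days ago vs limit 60 → not met
8. compounding area certification 529 days ago vs limit 365 → not met
Not met: 1, 2, 3, 5, 7, 8

1, 2, 3, 5, 7, 8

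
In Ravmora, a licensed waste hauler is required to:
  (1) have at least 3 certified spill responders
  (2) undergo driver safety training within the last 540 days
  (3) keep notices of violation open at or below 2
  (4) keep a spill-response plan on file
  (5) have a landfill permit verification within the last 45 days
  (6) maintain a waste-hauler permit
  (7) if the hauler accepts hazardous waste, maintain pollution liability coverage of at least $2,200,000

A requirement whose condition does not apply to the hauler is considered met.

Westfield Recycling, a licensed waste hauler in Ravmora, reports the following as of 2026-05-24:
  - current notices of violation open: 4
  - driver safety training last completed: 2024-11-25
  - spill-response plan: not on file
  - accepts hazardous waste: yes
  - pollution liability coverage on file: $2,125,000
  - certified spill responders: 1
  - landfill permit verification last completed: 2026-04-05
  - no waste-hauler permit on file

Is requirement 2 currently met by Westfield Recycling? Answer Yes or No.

No

2. driver safety training 545 days ago vs limit 540 → not met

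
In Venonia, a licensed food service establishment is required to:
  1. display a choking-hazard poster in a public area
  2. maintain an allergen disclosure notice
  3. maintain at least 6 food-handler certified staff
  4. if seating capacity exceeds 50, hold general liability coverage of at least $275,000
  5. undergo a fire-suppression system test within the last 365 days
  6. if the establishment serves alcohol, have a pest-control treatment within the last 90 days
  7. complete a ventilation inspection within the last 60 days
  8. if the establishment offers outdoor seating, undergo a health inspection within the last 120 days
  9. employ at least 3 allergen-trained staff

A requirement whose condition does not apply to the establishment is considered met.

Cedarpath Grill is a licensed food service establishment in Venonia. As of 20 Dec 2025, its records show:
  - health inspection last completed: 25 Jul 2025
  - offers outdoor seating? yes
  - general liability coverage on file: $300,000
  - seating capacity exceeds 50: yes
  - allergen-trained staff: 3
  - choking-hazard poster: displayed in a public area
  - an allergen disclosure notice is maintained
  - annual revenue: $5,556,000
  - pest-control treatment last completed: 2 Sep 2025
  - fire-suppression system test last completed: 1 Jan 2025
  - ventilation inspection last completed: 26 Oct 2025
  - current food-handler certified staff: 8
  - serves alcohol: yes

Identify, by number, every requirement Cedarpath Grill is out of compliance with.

6, 8

1. choking-hazard poster present → met
2. allergen disclosure notice present → met
3. food-handler certified staff 8 ≥ 6 → met
4. condition 'seating capacity exceeds 50' holds; general liability coverage $300,000 ≥ $275,000 → met
5. fire-suppression system test 353 days ago vs limit 365 → met
6. condition 'serves alcohol' holds; pest-control treatment 109 days ago vs limit 90 → not met
7. ventilation inspection 55 days ago vs limit 60 → met
8. condition 'offers outdoor seating' holds; health inspection 148 days ago vs limit 120 → not met
9. allergen-trained staff 3 ≥ 3 → met
Not met: 6, 8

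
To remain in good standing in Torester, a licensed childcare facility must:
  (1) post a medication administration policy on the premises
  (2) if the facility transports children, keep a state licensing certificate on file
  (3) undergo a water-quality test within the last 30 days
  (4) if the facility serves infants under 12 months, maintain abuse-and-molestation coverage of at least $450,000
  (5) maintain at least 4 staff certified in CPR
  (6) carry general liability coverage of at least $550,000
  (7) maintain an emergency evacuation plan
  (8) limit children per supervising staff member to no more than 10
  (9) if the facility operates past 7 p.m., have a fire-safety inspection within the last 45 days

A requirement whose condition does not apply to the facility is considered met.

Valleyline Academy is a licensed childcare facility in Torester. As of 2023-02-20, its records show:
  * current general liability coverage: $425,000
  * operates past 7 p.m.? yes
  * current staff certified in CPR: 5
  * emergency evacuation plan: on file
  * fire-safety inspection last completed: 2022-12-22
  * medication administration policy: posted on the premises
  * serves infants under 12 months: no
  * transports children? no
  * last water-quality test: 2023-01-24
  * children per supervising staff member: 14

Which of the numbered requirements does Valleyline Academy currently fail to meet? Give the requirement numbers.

6, 8, 9

1. medication administration policy present → met
2. condition 'transports children' does not hold → requirement n/a → met
3. water-quality test 27 days ago vs limit 30 → met
4. condition 'serves infants under 12 months' does not hold → requirement n/a → met
5. staff certified in CPR 5 ≥ 4 → met
6. general liability coverage $425,000 < $550,000 → not met
7. emergency evacuation plan present → met
8. children per supervising staff member 14 > 10 → not met
9. condition 'operates past 7 p.m.' holds; fire-safety inspection 60 days ago vs limit 45 → not met
Not met: 6, 8, 9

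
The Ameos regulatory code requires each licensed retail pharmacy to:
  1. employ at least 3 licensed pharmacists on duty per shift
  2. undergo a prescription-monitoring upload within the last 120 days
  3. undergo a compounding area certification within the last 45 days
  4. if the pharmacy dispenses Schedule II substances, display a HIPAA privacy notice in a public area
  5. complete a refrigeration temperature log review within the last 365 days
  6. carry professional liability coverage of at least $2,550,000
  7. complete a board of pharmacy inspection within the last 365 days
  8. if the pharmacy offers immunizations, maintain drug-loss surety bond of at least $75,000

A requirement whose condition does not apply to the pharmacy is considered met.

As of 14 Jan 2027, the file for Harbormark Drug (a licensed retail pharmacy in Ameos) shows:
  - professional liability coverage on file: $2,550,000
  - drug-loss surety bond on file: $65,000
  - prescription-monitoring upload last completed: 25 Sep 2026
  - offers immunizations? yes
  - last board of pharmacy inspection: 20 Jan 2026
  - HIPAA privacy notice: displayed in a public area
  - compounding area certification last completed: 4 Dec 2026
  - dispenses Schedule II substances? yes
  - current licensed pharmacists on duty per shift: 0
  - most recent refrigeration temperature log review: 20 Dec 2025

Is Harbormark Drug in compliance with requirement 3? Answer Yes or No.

3. compounding area certification 41 days ago vs limit 45 → met

Yes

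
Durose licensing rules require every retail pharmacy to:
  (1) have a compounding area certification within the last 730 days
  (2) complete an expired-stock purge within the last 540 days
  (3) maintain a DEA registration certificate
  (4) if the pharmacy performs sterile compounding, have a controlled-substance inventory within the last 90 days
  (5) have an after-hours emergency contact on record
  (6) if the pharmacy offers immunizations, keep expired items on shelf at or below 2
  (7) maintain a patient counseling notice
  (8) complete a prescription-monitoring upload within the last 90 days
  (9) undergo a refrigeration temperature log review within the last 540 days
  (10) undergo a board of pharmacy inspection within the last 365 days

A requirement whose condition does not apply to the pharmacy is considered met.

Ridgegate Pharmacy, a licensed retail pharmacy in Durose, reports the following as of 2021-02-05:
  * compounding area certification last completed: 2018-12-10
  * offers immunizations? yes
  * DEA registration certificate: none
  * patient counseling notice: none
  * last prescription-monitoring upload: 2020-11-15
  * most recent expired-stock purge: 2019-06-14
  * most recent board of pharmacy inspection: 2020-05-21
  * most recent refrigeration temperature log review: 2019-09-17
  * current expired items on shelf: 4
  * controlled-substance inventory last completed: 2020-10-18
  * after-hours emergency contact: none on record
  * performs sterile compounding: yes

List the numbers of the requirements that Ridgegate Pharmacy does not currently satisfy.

1. compounding area certification 788 days ago vs limit 730 → not met
2. expired-stock purge 602 days ago vs limit 540 → not met
3. DEA registration certificate absent → not met
4. condition 'performs sterile compounding' holds; controlled-substance inventory 110 days ago vs limit 90 → not met
5. after-hours emergency contact absent → not met
6. condition 'offers immunizations' holds; expired items on shelf 4 > 2 → not met
7. patient counseling notice absent → not met
8. prescription-monitoring upload 82 days ago vs limit 90 → met
9. refrigeration temperature log review 507 days ago vs limit 540 → met
10. board of pharmacy inspection 260 days ago vs limit 365 → met
Not met: 1, 2, 3, 4, 5, 6, 7

1, 2, 3, 4, 5, 6, 7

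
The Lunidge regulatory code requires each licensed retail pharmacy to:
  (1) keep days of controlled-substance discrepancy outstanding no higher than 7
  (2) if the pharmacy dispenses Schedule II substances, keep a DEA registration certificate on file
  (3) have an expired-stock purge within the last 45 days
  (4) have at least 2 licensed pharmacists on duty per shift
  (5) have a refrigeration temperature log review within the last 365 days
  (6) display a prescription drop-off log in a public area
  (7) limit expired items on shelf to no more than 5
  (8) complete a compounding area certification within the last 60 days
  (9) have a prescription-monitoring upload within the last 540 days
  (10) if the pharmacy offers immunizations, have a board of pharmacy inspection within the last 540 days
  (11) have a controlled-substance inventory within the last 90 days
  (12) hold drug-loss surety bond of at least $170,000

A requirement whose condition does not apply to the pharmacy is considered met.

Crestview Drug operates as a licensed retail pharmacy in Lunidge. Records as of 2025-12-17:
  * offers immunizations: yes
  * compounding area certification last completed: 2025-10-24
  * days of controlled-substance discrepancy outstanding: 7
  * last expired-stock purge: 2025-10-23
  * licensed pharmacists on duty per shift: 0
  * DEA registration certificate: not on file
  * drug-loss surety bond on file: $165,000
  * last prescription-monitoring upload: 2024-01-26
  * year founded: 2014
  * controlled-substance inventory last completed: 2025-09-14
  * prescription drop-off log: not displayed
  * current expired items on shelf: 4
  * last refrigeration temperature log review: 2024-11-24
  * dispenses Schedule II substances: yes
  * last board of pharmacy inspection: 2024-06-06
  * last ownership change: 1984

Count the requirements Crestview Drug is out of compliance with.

9

1. days of controlled-substance discrepancy outstanding 7 ≤ 7 → met
2. condition 'dispenses Schedule II substances' holds; DEA registration certificate absent → not met
3. expired-stock purge 55 days ago vs limit 45 → not met
4. licensed pharmacists on duty per shift 0 < 2 → not met
5. refrigeration temperature log review 388 days ago vs limit 365 → not met
6. prescription drop-off log absent → not met
7. expired items on shelf 4 ≤ 5 → met
8. compounding area certification 54 days ago vs limit 60 → met
9. prescription-monitoring upload 691 days ago vs limit 540 → not met
10. condition 'offers immunizations' holds; board of pharmacy inspection 559 days ago vs limit 540 → not met
11. controlled-substance inventory 94 days ago vs limit 90 → not met
12. drug-loss surety bond $165,000 < $170,000 → not met
Not met: 9 of 12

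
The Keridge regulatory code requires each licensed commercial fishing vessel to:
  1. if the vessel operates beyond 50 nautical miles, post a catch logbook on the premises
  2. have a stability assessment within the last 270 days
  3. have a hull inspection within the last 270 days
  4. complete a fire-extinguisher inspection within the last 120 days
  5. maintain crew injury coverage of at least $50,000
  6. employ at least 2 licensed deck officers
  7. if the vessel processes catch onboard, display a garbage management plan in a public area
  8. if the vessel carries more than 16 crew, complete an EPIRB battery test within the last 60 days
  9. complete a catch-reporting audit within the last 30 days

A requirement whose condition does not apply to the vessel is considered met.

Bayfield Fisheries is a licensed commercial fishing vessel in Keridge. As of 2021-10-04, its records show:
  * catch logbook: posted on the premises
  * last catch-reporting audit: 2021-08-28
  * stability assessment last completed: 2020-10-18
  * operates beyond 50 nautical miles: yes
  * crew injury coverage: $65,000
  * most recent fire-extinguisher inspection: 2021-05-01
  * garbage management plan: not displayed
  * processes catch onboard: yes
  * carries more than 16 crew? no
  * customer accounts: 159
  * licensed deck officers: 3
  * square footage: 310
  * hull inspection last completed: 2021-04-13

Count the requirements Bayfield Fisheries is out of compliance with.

4

1. condition 'operates beyond 50 nautical miles' holds; catch logbook present → met
2. stability assessment 351 days ago vs limit 270 → not met
3. hull inspection 174 days ago vs limit 270 → met
4. fire-extinguisher inspection 156 days ago vs limit 120 → not met
5. crew injury coverage $65,000 ≥ $50,000 → met
6. licensed deck officers 3 ≥ 2 → met
7. condition 'processes catch onboard' holds; garbage management plan absent → not met
8. condition 'carries more than 16 crew' does not hold → requirement n/a → met
9. catch-reporting audit 37 days ago vs limit 30 → not met
Not met: 4 of 9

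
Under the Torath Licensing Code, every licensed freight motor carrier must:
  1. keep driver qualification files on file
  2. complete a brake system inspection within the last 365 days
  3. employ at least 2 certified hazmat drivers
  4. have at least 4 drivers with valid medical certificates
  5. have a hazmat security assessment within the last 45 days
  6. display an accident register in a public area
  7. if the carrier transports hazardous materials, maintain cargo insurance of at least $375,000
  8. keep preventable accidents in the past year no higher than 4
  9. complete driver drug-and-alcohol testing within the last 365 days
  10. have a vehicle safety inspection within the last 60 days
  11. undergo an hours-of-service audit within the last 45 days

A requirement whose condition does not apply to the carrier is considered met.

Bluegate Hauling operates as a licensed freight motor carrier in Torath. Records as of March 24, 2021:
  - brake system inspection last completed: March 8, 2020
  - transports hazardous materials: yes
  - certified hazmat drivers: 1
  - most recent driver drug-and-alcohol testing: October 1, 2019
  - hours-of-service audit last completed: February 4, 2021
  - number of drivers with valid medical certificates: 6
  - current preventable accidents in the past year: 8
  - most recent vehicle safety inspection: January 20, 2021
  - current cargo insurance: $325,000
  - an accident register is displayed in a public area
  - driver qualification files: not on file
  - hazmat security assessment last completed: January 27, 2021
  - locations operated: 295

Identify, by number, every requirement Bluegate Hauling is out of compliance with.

1. driver qualification files absent → not met
2. brake system inspection 381 days ago vs limit 365 → not met
3. certified hazmat drivers 1 < 2 → not met
4. drivers with valid medical certificates 6 ≥ 4 → met
5. hazmat security assessment 56 days ago vs limit 45 → not met
6. accident register present → met
7. condition 'transports hazardous materials' holds; cargo insurance $325,000 < $375,000 → not met
8. preventable accidents in the past year 8 > 4 → not met
9. driver drug-and-alcohol testing 540 days ago vs limit 365 → not met
10. vehicle safety inspection 63 days ago vs limit 60 → not met
11. hours-of-service audit 48 days ago vs limit 45 → not met
Not met: 1, 2, 3, 5, 7, 8, 9, 10, 11

1, 2, 3, 5, 7, 8, 9, 10, 11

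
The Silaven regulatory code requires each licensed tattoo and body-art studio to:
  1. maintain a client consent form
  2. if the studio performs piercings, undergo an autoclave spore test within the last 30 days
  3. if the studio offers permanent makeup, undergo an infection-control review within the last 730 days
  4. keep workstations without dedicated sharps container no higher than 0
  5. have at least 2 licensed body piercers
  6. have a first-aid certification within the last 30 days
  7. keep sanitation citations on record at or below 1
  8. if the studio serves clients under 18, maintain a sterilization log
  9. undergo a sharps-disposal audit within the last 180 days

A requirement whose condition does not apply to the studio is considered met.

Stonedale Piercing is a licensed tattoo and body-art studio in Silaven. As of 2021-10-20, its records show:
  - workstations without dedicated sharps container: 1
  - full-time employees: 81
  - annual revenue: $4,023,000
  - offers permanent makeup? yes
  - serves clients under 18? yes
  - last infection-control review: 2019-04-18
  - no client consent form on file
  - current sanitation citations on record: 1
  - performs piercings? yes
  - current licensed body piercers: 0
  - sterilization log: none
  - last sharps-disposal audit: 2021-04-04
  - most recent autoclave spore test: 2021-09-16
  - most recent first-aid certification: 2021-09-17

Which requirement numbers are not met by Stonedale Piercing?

1. client consent form absent → not met
2. condition 'performs piercings' holds; autoclave spore test 34 days ago vs limit 30 → not met
3. condition 'offers permanent makeup' holds; infection-control review 916 days ago vs limit 730 → not met
4. workstations without dedicated sharps container 1 > 0 → not met
5. licensed body piercers 0 < 2 → not met
6. first-aid certification 33 days ago vs limit 30 → not met
7. sanitation citations on record 1 ≤ 1 → met
8. condition 'serves clients under 18' holds; sterilization log absent → not met
9. sharps-disposal audit 199 days ago vs limit 180 → not met
Not met: 1, 2, 3, 4, 5, 6, 8, 9

1, 2, 3, 4, 5, 6, 8, 9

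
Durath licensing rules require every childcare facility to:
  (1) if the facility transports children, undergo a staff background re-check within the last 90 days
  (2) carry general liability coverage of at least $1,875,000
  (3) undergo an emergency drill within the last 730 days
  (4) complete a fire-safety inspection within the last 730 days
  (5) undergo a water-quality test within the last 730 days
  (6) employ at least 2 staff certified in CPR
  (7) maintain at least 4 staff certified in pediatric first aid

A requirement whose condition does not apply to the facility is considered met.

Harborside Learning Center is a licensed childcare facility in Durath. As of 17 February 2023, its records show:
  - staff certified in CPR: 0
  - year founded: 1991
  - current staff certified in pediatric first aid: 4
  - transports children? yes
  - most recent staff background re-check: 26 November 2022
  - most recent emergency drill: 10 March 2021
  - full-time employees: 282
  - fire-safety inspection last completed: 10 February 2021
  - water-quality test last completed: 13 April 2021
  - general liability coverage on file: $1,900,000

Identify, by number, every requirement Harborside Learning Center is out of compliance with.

1. condition 'transports children' holds; staff background re-check 83 days ago vs limit 90 → met
2. general liability coverage $1,900,000 ≥ $1,875,000 → met
3. emergency drill 709 days ago vs limit 730 → met
4. fire-safety inspection 737 days ago vs limit 730 → not met
5. water-quality test 675 days ago vs limit 730 → met
6. staff certified in CPR 0 < 2 → not met
7. staff certified in pediatric first aid 4 ≥ 4 → met
Not met: 4, 6

4, 6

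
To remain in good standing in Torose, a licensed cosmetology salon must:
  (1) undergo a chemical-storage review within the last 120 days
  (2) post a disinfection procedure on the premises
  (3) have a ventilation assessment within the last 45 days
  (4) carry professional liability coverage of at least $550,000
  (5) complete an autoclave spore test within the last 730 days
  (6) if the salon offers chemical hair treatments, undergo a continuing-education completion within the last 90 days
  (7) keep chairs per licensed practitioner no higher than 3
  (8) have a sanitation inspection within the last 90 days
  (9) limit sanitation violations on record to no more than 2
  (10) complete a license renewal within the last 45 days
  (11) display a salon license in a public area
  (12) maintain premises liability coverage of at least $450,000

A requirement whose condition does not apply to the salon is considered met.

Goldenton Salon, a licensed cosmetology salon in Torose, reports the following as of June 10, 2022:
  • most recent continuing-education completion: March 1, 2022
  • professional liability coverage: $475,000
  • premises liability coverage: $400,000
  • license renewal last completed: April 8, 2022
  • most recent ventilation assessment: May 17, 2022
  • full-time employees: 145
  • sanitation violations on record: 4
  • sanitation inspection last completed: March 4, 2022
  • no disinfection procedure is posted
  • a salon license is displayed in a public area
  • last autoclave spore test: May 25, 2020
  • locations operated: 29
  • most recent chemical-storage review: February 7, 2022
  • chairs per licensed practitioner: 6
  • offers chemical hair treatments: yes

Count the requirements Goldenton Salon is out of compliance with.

1. chemical-storage review 123 days ago vs limit 120 → not met
2. disinfection procedure absent → not met
3. ventilation assessment 24 days ago vs limit 45 → met
4. professional liability coverage $475,000 < $550,000 → not met
5. autoclave spore test 746 days ago vs limit 730 → not met
6. condition 'offers chemical hair treatments' holds; continuing-education completion 101 days ago vs limit 90 → not met
7. chairs per licensed practitioner 6 > 3 → not met
8. sanitation inspection 98 days ago vs limit 90 → not met
9. sanitation violations on record 4 > 2 → not met
10. license renewal 63 days ago vs limit 45 → not met
11. salon license present → met
12. premises liability coverage $400,000 < $450,000 → not met
Not met: 10 of 12

10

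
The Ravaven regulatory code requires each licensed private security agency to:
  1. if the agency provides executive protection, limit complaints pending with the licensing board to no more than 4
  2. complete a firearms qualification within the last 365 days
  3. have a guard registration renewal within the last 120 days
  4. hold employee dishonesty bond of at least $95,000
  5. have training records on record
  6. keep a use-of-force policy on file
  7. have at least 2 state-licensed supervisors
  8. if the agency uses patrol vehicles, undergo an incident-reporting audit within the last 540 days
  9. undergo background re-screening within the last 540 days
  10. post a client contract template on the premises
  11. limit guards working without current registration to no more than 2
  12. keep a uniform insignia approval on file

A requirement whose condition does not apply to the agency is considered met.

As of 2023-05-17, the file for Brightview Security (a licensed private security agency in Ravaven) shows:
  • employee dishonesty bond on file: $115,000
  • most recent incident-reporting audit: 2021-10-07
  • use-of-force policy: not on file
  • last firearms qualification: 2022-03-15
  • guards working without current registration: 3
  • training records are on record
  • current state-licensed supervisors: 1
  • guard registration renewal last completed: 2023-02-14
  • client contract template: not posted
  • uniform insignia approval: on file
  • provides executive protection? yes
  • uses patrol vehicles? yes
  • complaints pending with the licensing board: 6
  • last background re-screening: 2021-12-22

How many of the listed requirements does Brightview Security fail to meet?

1. condition 'provides executive protection' holds; complaints pending with the licensing board 6 > 4 → not met
2. firearms qualification 428 days ago vs limit 365 → not met
3. guard registration renewal 92 days ago vs limit 120 → met
4. employee dishonesty bond $115,000 ≥ $95,000 → met
5. training records present → met
6. use-of-force policy absent → not met
7. state-licensed supervisors 1 < 2 → not met
8. condition 'uses patrol vehicles' holds; incident-reporting audit 587 days ago vs limit 540 → not met
9. background re-screening 511 days ago vs limit 540 → met
10. client contract template absent → not met
11. guards working without current registration 3 > 2 → not met
12. uniform insignia approval present → met
Not met: 7 of 12

7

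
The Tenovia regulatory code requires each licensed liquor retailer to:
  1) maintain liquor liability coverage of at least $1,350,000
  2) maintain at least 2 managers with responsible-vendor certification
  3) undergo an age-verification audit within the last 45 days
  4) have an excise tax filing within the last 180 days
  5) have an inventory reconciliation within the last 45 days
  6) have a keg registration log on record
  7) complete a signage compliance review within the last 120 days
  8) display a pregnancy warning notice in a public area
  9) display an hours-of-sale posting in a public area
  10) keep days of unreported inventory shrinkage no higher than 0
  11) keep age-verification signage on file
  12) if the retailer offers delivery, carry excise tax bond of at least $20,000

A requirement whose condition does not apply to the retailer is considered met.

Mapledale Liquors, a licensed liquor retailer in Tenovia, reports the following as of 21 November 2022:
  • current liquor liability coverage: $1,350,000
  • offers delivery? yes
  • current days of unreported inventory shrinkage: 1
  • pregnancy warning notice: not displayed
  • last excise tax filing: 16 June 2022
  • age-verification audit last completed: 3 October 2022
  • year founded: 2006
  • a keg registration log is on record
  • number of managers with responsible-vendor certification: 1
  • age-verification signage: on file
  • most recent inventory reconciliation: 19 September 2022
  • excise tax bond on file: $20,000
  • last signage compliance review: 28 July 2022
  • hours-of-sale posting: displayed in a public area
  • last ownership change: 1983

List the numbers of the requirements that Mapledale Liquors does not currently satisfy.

2, 3, 5, 8, 10

1. liquor liability coverage $1,350,000 ≥ $1,350,000 → met
2. managers with responsible-vendor certification 1 < 2 → not met
3. age-verification audit 49 days ago vs limit 45 → not met
4. excise tax filing 158 days ago vs limit 180 → met
5. inventory reconciliation 63 days ago vs limit 45 → not met
6. keg registration log present → met
7. signage compliance review 116 days ago vs limit 120 → met
8. pregnancy warning notice absent → not met
9. hours-of-sale posting present → met
10. days of unreported inventory shrinkage 1 > 0 → not met
11. age-verification signage present → met
12. condition 'offers delivery' holds; excise tax bond $20,000 ≥ $20,000 → met
Not met: 2, 3, 5, 8, 10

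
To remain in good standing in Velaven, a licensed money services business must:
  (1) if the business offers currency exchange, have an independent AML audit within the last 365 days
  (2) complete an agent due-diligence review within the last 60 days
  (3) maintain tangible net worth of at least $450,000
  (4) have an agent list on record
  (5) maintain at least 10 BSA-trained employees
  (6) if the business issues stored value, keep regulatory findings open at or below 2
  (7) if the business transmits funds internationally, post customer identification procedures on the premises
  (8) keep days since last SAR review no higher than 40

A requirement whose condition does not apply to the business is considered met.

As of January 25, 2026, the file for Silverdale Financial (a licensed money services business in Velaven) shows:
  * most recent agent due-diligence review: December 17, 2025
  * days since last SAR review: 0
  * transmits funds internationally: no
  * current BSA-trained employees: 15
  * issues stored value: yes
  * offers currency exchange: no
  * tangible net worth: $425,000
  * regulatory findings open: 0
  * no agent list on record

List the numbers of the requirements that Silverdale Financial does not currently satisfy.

3, 4

1. condition 'offers currency exchange' does not hold → requirement n/a → met
2. agent due-diligence review 39 days ago vs limit 60 → met
3. tangible net worth $425,000 < $450,000 → not met
4. agent list absent → not met
5. BSA-trained employees 15 ≥ 10 → met
6. condition 'issues stored value' holds; regulatory findings open 0 ≤ 2 → met
7. condition 'transmits funds internationally' does not hold → requirement n/a → met
8. days since last SAR review 0 ≤ 40 → met
Not met: 3, 4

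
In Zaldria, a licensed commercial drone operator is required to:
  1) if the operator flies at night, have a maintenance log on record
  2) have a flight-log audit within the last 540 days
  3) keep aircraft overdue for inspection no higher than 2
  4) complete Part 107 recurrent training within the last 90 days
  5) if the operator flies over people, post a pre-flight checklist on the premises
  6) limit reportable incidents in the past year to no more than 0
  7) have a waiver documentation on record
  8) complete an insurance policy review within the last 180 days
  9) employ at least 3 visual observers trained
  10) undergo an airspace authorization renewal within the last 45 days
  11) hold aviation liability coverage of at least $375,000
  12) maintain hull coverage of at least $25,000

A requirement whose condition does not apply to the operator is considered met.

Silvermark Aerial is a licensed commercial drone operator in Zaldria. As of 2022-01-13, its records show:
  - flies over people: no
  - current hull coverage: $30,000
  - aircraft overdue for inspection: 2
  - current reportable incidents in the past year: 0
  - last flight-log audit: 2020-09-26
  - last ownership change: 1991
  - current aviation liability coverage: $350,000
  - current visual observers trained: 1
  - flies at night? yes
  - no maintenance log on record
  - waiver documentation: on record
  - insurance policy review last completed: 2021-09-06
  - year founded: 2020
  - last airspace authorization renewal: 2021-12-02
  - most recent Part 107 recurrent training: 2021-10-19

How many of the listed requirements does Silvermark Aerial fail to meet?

3

1. condition 'flies at night' holds; maintenance log absent → not met
2. flight-log audit 474 days ago vs limit 540 → met
3. aircraft overdue for inspection 2 ≤ 2 → met
4. Part 107 recurrent training 86 days ago vs limit 90 → met
5. condition 'flies over people' does not hold → requirement n/a → met
6. reportable incidents in the past year 0 ≤ 0 → met
7. waiver documentation present → met
8. insurance policy review 129 days ago vs limit 180 → met
9. visual observers trained 1 < 3 → not met
10. airspace authorization renewal 42 days ago vs limit 45 → met
11. aviation liability coverage $350,000 < $375,000 → not met
12. hull coverage $30,000 ≥ $25,000 → met
Not met: 3 of 12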